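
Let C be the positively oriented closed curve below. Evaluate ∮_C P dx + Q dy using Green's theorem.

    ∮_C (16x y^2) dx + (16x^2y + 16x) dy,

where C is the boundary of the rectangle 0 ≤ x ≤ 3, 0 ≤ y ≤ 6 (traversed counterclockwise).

Green's theorem converts the closed line integral into a double integral over the enclosed region D:

    ∮_C P dx + Q dy = ∬_D (∂Q/∂x - ∂P/∂y) dA.

Here P = 16x y^2, Q = 16x^2y + 16x, so

    ∂Q/∂x = 32x y + 16,    ∂P/∂y = 32x y,
    ∂Q/∂x - ∂P/∂y = 16.

D is the region 0 ≤ x ≤ 3, 0 ≤ y ≤ 6. Evaluating the double integral:

    ∬_D (16) dA = ∫_0^{3} ∫_0^{6} (16) dy dx.

Inner (y from 0 to 6): 96.
Outer (x from 0 to 3): 288.

Therefore ∮_C P dx + Q dy = 288.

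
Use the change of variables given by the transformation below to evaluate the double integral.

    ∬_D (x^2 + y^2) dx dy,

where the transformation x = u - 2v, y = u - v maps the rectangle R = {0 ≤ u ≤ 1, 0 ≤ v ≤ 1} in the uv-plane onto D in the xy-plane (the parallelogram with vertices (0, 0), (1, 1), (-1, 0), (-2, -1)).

Compute the Jacobian determinant of (x, y) with respect to (u, v):

    ∂(x,y)/∂(u,v) = | 1  -2 | = (1)(-1) - (-2)(1) = 1.
                   | 1  -1 |

Its absolute value is |J| = 1 (the area scaling factor).

Substituting x = u - 2v, y = u - v into the integrand,

    x^2 + y^2 → 2u^2 - 6u v + 5v^2,

so the integral becomes

    ∬_R (2u^2 - 6u v + 5v^2) · |J| du dv = ∫_0^1 ∫_0^1 (2u^2 - 6u v + 5v^2) dv du.

Inner (v): 2u^2 - 3u + 5/3.
Outer (u): 5/6.

Therefore ∬_D (x^2 + y^2) dx dy = 5/6.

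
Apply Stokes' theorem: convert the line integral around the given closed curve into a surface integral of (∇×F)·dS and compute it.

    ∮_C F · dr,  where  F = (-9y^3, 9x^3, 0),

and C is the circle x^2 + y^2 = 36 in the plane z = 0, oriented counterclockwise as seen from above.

Let S be the flat disk x^2 + y^2 ≤ 36 in the plane z = 0, with upward unit normal n̂ = ẑ. By Stokes' theorem,

    ∮_C F · dr = ∬_S (∇ × F) · n̂ dS = ∬_D (curl F)_z dA,

where D is the disk x^2 + y^2 ≤ 36.

Compute the curl of F = (-9y^3, 9x^3, 0):
    (∇ × F)_x = ∂F_z/∂y - ∂F_y/∂z = 0,
    (∇ × F)_y = ∂F_x/∂z - ∂F_z/∂x = 0,
    (∇ × F)_z = ∂F_y/∂x - ∂F_x/∂y = 27x^2 + 27y^2.

On z = 0, (curl F)_z = 27x^2 + 27y^2.

Convert to polar (x = r cos θ, y = r sin θ, dA = r dr dθ); the integrand becomes 27r^2, so

    ∬_D (curl F)_z dA = ∫_0^{2π} ∫_0^{6} (27r^2) · r dr dθ.

Inner (r from 0 to 6): 8748.
Outer (θ from 0 to 2π): 17496π.

Therefore ∮_C F · dr = 17496π.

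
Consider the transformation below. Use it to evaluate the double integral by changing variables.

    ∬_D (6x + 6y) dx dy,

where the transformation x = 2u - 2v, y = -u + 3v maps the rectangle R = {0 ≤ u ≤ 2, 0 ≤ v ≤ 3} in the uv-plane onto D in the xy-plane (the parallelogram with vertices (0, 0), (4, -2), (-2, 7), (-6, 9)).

Compute the Jacobian determinant of (x, y) with respect to (u, v):

    ∂(x,y)/∂(u,v) = | 2  -2 | = (2)(3) - (-2)(-1) = 4.
                   | -1  3 |

Its absolute value is |J| = 4 (the area scaling factor).

Substituting x = 2u - 2v, y = -u + 3v into the integrand,

    6x + 6y → 6u + 6v,

so the integral becomes

    ∬_R (6u + 6v) · |J| du dv = ∫_0^2 ∫_0^3 (24u + 24v) dv du.

Inner (v): 72u + 108.
Outer (u): 360.

Therefore ∬_D (6x + 6y) dx dy = 360.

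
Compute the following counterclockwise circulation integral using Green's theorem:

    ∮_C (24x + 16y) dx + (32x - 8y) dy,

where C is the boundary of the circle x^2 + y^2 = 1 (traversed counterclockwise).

Green's theorem converts the closed line integral into a double integral over the enclosed region D:

    ∮_C P dx + Q dy = ∬_D (∂Q/∂x - ∂P/∂y) dA.

Here P = 24x + 16y, Q = 32x - 8y, so

    ∂Q/∂x = 32,    ∂P/∂y = 16,
    ∂Q/∂x - ∂P/∂y = 16.

D is the region x^2 + y^2 ≤ 1. Evaluating the double integral:

In polar coordinates (x = r cos θ, y = r sin θ, dA = r dr dθ) the integrand becomes 16, so

    ∬_D (16) dA = ∫_0^{2π} ∫_0^{1} (16) · r dr dθ.

Inner (r from 0 to 1): 8.
Outer (θ from 0 to 2π): 16π.

Therefore ∮_C P dx + Q dy = 16π.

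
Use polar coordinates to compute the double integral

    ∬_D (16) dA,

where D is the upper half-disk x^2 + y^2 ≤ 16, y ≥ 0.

The region D is 0 ≤ r ≤ 4, 0 ≤ θ ≤ π in polar coordinates, where x = r cos(θ), y = r sin(θ), and dA = r dr dθ.

Under the substitution, the integrand becomes 16, so

    ∬_D (16) dA = ∫_{0}^{π} ∫_{0}^{4} (16) · r dr dθ.

Inner integral (in r): ∫_{0}^{4} (16) · r dr = 128.

Outer integral (in θ): ∫_{0}^{π} (128) dθ = 128π.

Therefore ∬_D (16) dA = 128π.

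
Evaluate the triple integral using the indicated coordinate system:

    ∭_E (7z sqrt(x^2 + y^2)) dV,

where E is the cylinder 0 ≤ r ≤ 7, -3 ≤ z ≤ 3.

In cylindrical coordinates, x = r cos(θ), y = r sin(θ), z = z, and dV = r dr dθ dz.

The integrand becomes 7r z, so

    ∭_E (7z sqrt(x^2 + y^2)) dV = ∫_{0}^{2π} ∫_{0}^{7} ∫_{-3}^{3} (7r z) · r dz dr dθ.

Inner (z): 0.
Middle (r from 0 to 7): 0.
Outer (θ): 0.

Therefore the triple integral equals 0.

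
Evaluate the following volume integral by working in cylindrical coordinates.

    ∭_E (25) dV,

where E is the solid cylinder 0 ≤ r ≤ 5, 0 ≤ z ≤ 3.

In cylindrical coordinates, x = r cos(θ), y = r sin(θ), z = z, and dV = r dr dθ dz.

The integrand becomes 25, so

    ∭_E (25) dV = ∫_{0}^{2π} ∫_{0}^{5} ∫_{0}^{3} (25) · r dz dr dθ.

Inner (z): 75r.
Middle (r from 0 to 5): 1875/2.
Outer (θ): 1875π.

Therefore the triple integral equals 1875π.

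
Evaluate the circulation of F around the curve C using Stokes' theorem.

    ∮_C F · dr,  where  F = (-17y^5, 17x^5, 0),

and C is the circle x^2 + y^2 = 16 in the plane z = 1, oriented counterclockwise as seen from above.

Let S be the flat disk x^2 + y^2 ≤ 16 in the plane z = 1, with upward unit normal n̂ = ẑ. By Stokes' theorem,

    ∮_C F · dr = ∬_S (∇ × F) · n̂ dS = ∬_D (curl F)_z dA,

where D is the disk x^2 + y^2 ≤ 16.

Compute the curl of F = (-17y^5, 17x^5, 0):
    (∇ × F)_x = ∂F_z/∂y - ∂F_y/∂z = 0,
    (∇ × F)_y = ∂F_x/∂z - ∂F_z/∂x = 0,
    (∇ × F)_z = ∂F_y/∂x - ∂F_x/∂y = 85x^4 + 85y^4.

On z = 1, (curl F)_z = 85x^4 + 85y^4.

Convert to polar (x = r cos θ, y = r sin θ, dA = r dr dθ); the integrand becomes 85r^4(sin(θ)^4 + cos(θ)^4), so

    ∬_D (curl F)_z dA = ∫_0^{2π} ∫_0^{4} (85r^4(sin(θ)^4 + cos(θ)^4)) · r dr dθ.

Inner (r from 0 to 4): 174080sin(θ)^4/3 + 174080cos(θ)^4/3.
Outer (θ from 0 to 2π): 87040π.

Therefore ∮_C F · dr = 87040π.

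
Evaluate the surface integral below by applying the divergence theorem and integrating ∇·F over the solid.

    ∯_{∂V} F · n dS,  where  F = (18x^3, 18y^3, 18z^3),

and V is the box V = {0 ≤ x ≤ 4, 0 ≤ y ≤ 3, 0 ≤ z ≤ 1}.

By the divergence theorem,

    ∯_{∂V} F · n dS = ∭_V (∇ · F) dV.

Compute the divergence:
    ∇ · F = ∂F_x/∂x + ∂F_y/∂y + ∂F_z/∂z = 54x^2 + 54y^2 + 54z^2.

V is a rectangular box, so dV = dx dy dz with 0 ≤ x ≤ 4, 0 ≤ y ≤ 3, 0 ≤ z ≤ 1.

Integrate (54x^2 + 54y^2 + 54z^2) over V as an iterated integral:

    ∭_V (∇·F) dV = ∫_0^{4} ∫_0^{3} ∫_0^{1} (54x^2 + 54y^2 + 54z^2) dz dy dx.

Inner (z from 0 to 1): 54x^2 + 54y^2 + 18.
Middle (y from 0 to 3): 162x^2 + 540.
Outer (x from 0 to 4): 5616.

Therefore ∯_{∂V} F · n dS = 5616.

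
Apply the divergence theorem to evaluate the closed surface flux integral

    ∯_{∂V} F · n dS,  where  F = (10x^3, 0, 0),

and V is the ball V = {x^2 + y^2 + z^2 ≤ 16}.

By the divergence theorem,

    ∯_{∂V} F · n dS = ∭_V (∇ · F) dV.

Compute the divergence:
    ∇ · F = ∂F_x/∂x + ∂F_y/∂y + ∂F_z/∂z = 30x^2 + 0 + 0 = 30x^2.

In spherical coordinates, x = ρ sin(φ) cos(θ), y = ρ sin(φ) sin(θ), z = ρ cos(φ), dV = ρ^2 sin(φ) dρ dφ dθ, with 0 ≤ ρ ≤ 4, 0 ≤ φ ≤ π, 0 ≤ θ ≤ 2π.

The integrand, after substitution and multiplying by the volume element, becomes (30ρ^2sin(φ)^2cos(θ)^2) · ρ^2 sin(φ), so

    ∭_V (∇·F) dV = ∫_0^{2π} ∫_0^{π} ∫_0^{4} (30ρ^2sin(φ)^2cos(θ)^2) · ρ^2 sin(φ) dρ dφ dθ.

Inner (ρ from 0 to 4): 6144sin(φ)^3cos(θ)^2.
Middle (φ from 0 to π): 8192cos(θ)^2.
Outer (θ from 0 to 2π): 8192π.

Therefore ∯_{∂V} F · n dS = 8192π.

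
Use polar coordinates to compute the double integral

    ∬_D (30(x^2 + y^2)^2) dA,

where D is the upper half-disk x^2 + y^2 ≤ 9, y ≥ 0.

The region D is 0 ≤ r ≤ 3, 0 ≤ θ ≤ π in polar coordinates, where x = r cos(θ), y = r sin(θ), and dA = r dr dθ.

Under the substitution, the integrand becomes 30r^4, so

    ∬_D (30(x^2 + y^2)^2) dA = ∫_{0}^{π} ∫_{0}^{3} (30r^4) · r dr dθ.

Inner integral (in r): ∫_{0}^{3} (30r^4) · r dr = 3645.

Outer integral (in θ): ∫_{0}^{π} (3645) dθ = 3645π.

Therefore ∬_D (30(x^2 + y^2)^2) dA = 3645π.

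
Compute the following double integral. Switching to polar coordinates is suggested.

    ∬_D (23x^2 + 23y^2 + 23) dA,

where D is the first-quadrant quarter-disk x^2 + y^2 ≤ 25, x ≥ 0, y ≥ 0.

The region D is 0 ≤ r ≤ 5, 0 ≤ θ ≤ π/2 in polar coordinates, where x = r cos(θ), y = r sin(θ), and dA = r dr dθ.

Under the substitution, the integrand becomes 23r^2 + 23, so

    ∬_D (23x^2 + 23y^2 + 23) dA = ∫_{0}^{π/2} ∫_{0}^{5} (23r^2 + 23) · r dr dθ.

Inner integral (in r): ∫_{0}^{5} (23r^2 + 23) · r dr = 15525/4.

Outer integral (in θ): ∫_{0}^{π/2} (15525/4) dθ = 15525π/8.

Therefore ∬_D (23x^2 + 23y^2 + 23) dA = 15525π/8.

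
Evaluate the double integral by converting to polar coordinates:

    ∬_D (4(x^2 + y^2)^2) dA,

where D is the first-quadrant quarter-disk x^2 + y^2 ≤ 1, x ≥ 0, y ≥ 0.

The region D is 0 ≤ r ≤ 1, 0 ≤ θ ≤ π/2 in polar coordinates, where x = r cos(θ), y = r sin(θ), and dA = r dr dθ.

Under the substitution, the integrand becomes 4r^4, so

    ∬_D (4(x^2 + y^2)^2) dA = ∫_{0}^{π/2} ∫_{0}^{1} (4r^4) · r dr dθ.

Inner integral (in r): ∫_{0}^{1} (4r^4) · r dr = 2/3.

Outer integral (in θ): ∫_{0}^{π/2} (2/3) dθ = π/3.

Therefore ∬_D (4(x^2 + y^2)^2) dA = π/3.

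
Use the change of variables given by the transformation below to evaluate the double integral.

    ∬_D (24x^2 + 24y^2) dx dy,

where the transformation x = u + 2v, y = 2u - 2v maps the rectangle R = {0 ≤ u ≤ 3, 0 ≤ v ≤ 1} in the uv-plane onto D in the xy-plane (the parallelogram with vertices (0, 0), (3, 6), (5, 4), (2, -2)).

Compute the Jacobian determinant of (x, y) with respect to (u, v):

    ∂(x,y)/∂(u,v) = | 1  2 | = (1)(-2) - (2)(2) = -6.
                   | 2  -2 |

Its absolute value is |J| = 6 (the area scaling factor).

Substituting x = u + 2v, y = 2u - 2v into the integrand,

    24x^2 + 24y^2 → 120u^2 - 96u v + 192v^2,

so the integral becomes

    ∬_R (120u^2 - 96u v + 192v^2) · |J| du dv = ∫_0^3 ∫_0^1 (720u^2 - 576u v + 1152v^2) dv du.

Inner (v): 720u^2 - 288u + 384.
Outer (u): 6336.

Therefore ∬_D (24x^2 + 24y^2) dx dy = 6336.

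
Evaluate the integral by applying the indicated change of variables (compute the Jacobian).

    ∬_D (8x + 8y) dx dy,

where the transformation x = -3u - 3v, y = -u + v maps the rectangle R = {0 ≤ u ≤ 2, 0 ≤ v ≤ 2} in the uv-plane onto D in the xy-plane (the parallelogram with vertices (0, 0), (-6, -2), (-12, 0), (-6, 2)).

Compute the Jacobian determinant of (x, y) with respect to (u, v):

    ∂(x,y)/∂(u,v) = | -3  -3 | = (-3)(1) - (-3)(-1) = -6.
                   | -1  1 |

Its absolute value is |J| = 6 (the area scaling factor).

Substituting x = -3u - 3v, y = -u + v into the integrand,

    8x + 8y → -32u - 16v,

so the integral becomes

    ∬_R (-32u - 16v) · |J| du dv = ∫_0^2 ∫_0^2 (-192u - 96v) dv du.

Inner (v): -384u - 192.
Outer (u): -1152.

Therefore ∬_D (8x + 8y) dx dy = -1152.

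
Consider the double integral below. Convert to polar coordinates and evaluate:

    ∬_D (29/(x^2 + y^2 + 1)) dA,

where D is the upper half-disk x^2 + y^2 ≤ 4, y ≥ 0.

The region D is 0 ≤ r ≤ 2, 0 ≤ θ ≤ π in polar coordinates, where x = r cos(θ), y = r sin(θ), and dA = r dr dθ.

Under the substitution, the integrand becomes 29/(r^2 + 1), so

    ∬_D (29/(x^2 + y^2 + 1)) dA = ∫_{0}^{π} ∫_{0}^{2} (29/(r^2 + 1)) · r dr dθ.

Inner integral (in r): ∫_{0}^{2} (29/(r^2 + 1)) · r dr = 29log(5)/2.

Outer integral (in θ): ∫_{0}^{π} (29log(5)/2) dθ = 29π log(5)/2.

Therefore ∬_D (29/(x^2 + y^2 + 1)) dA = 29π log(5)/2.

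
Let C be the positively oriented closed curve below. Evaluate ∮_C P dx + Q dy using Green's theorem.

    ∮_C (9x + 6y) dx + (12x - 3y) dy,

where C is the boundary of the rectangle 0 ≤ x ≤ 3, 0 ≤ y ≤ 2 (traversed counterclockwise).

Green's theorem converts the closed line integral into a double integral over the enclosed region D:

    ∮_C P dx + Q dy = ∬_D (∂Q/∂x - ∂P/∂y) dA.

Here P = 9x + 6y, Q = 12x - 3y, so

    ∂Q/∂x = 12,    ∂P/∂y = 6,
    ∂Q/∂x - ∂P/∂y = 6.

D is the region 0 ≤ x ≤ 3, 0 ≤ y ≤ 2. Evaluating the double integral:

    ∬_D (6) dA = ∫_0^{3} ∫_0^{2} (6) dy dx.

Inner (y from 0 to 2): 12.
Outer (x from 0 to 3): 36.

Therefore ∮_C P dx + Q dy = 36.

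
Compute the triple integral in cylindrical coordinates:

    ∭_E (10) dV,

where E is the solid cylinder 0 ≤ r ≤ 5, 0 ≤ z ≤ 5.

In cylindrical coordinates, x = r cos(θ), y = r sin(θ), z = z, and dV = r dr dθ dz.

The integrand becomes 10, so

    ∭_E (10) dV = ∫_{0}^{2π} ∫_{0}^{5} ∫_{0}^{5} (10) · r dz dr dθ.

Inner (z): 50r.
Middle (r from 0 to 5): 625.
Outer (θ): 1250π.

Therefore the triple integral equals 1250π.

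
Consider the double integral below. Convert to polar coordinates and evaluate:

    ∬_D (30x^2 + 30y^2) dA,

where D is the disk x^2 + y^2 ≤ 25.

The region D is 0 ≤ r ≤ 5, 0 ≤ θ ≤ 2π in polar coordinates, where x = r cos(θ), y = r sin(θ), and dA = r dr dθ.

Under the substitution, the integrand becomes 30r^2, so

    ∬_D (30x^2 + 30y^2) dA = ∫_{0}^{2π} ∫_{0}^{5} (30r^2) · r dr dθ.

Inner integral (in r): ∫_{0}^{5} (30r^2) · r dr = 9375/2.

Outer integral (in θ): ∫_{0}^{2π} (9375/2) dθ = 9375π.

Therefore ∬_D (30x^2 + 30y^2) dA = 9375π.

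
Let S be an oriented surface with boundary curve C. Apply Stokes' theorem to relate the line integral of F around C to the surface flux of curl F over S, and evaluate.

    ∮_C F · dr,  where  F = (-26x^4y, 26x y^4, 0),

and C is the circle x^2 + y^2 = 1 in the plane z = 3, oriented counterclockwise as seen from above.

Let S be the flat disk x^2 + y^2 ≤ 1 in the plane z = 3, with upward unit normal n̂ = ẑ. By Stokes' theorem,

    ∮_C F · dr = ∬_S (∇ × F) · n̂ dS = ∬_D (curl F)_z dA,

where D is the disk x^2 + y^2 ≤ 1.

Compute the curl of F = (-26x^4y, 26x y^4, 0):
    (∇ × F)_x = ∂F_z/∂y - ∂F_y/∂z = 0,
    (∇ × F)_y = ∂F_x/∂z - ∂F_z/∂x = 0,
    (∇ × F)_z = ∂F_y/∂x - ∂F_x/∂y = 26x^4 + 26y^4.

On z = 3, (curl F)_z = 26x^4 + 26y^4.

Convert to polar (x = r cos θ, y = r sin θ, dA = r dr dθ); the integrand becomes 26r^4(sin(θ)^4 + cos(θ)^4), so

    ∬_D (curl F)_z dA = ∫_0^{2π} ∫_0^{1} (26r^4(sin(θ)^4 + cos(θ)^4)) · r dr dθ.

Inner (r from 0 to 1): 13sin(θ)^4/3 + 13cos(θ)^4/3.
Outer (θ from 0 to 2π): 13π/2.

Therefore ∮_C F · dr = 13π/2.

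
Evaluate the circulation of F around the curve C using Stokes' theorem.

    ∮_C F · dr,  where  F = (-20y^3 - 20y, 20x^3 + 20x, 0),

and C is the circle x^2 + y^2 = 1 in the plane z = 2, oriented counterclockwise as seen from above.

Let S be the flat disk x^2 + y^2 ≤ 1 in the plane z = 2, with upward unit normal n̂ = ẑ. By Stokes' theorem,

    ∮_C F · dr = ∬_S (∇ × F) · n̂ dS = ∬_D (curl F)_z dA,

where D is the disk x^2 + y^2 ≤ 1.

Compute the curl of F = (-20y^3 - 20y, 20x^3 + 20x, 0):
    (∇ × F)_x = ∂F_z/∂y - ∂F_y/∂z = 0,
    (∇ × F)_y = ∂F_x/∂z - ∂F_z/∂x = 0,
    (∇ × F)_z = ∂F_y/∂x - ∂F_x/∂y = 60x^2 + 60y^2 + 40.

On z = 2, (curl F)_z = 60x^2 + 60y^2 + 40.

Convert to polar (x = r cos θ, y = r sin θ, dA = r dr dθ); the integrand becomes 60r^2 + 40, so

    ∬_D (curl F)_z dA = ∫_0^{2π} ∫_0^{1} (60r^2 + 40) · r dr dθ.

Inner (r from 0 to 1): 35.
Outer (θ from 0 to 2π): 70π.

Therefore ∮_C F · dr = 70π.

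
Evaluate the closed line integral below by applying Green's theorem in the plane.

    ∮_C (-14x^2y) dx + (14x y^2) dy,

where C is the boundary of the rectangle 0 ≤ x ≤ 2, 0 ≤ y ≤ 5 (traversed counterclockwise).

Green's theorem converts the closed line integral into a double integral over the enclosed region D:

    ∮_C P dx + Q dy = ∬_D (∂Q/∂x - ∂P/∂y) dA.

Here P = -14x^2y, Q = 14x y^2, so

    ∂Q/∂x = 14y^2,    ∂P/∂y = -14x^2,
    ∂Q/∂x - ∂P/∂y = 14x^2 + 14y^2.

D is the region 0 ≤ x ≤ 2, 0 ≤ y ≤ 5. Evaluating the double integral:

    ∬_D (14x^2 + 14y^2) dA = ∫_0^{2} ∫_0^{5} (14x^2 + 14y^2) dy dx.

Inner (y from 0 to 5): 70x^2 + 1750/3.
Outer (x from 0 to 2): 4060/3.

Therefore ∮_C P dx + Q dy = 4060/3.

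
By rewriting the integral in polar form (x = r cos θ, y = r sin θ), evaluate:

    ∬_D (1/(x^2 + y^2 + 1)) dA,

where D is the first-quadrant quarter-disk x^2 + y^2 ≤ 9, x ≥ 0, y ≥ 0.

The region D is 0 ≤ r ≤ 3, 0 ≤ θ ≤ π/2 in polar coordinates, where x = r cos(θ), y = r sin(θ), and dA = r dr dθ.

Under the substitution, the integrand becomes 1/(r^2 + 1), so

    ∬_D (1/(x^2 + y^2 + 1)) dA = ∫_{0}^{π/2} ∫_{0}^{3} (1/(r^2 + 1)) · r dr dθ.

Inner integral (in r): ∫_{0}^{3} (1/(r^2 + 1)) · r dr = log(10)/2.

Outer integral (in θ): ∫_{0}^{π/2} (log(10)/2) dθ = π log(10)/4.

Therefore ∬_D (1/(x^2 + y^2 + 1)) dA = π log(10)/4.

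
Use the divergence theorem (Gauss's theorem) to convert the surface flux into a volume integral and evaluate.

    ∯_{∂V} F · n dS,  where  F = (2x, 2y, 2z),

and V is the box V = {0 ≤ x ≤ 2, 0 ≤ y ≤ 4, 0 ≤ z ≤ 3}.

By the divergence theorem,

    ∯_{∂V} F · n dS = ∭_V (∇ · F) dV.

Compute the divergence:
    ∇ · F = ∂F_x/∂x + ∂F_y/∂y + ∂F_z/∂z = 2 + 2 + 2 = 6.

V is a rectangular box, so dV = dx dy dz with 0 ≤ x ≤ 2, 0 ≤ y ≤ 4, 0 ≤ z ≤ 3.

Integrate (6) over V as an iterated integral:

    ∭_V (∇·F) dV = ∫_0^{2} ∫_0^{4} ∫_0^{3} (6) dz dy dx.

Inner (z from 0 to 3): 18.
Middle (y from 0 to 4): 72.
Outer (x from 0 to 2): 144.

Therefore ∯_{∂V} F · n dS = 144.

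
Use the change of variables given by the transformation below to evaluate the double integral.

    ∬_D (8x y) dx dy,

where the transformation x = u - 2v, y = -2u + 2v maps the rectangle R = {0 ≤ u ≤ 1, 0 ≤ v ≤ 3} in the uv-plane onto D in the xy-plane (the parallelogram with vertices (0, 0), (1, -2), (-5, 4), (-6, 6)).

Compute the Jacobian determinant of (x, y) with respect to (u, v):

    ∂(x,y)/∂(u,v) = | 1  -2 | = (1)(2) - (-2)(-2) = -2.
                   | -2  2 |

Its absolute value is |J| = 2 (the area scaling factor).

Substituting x = u - 2v, y = -2u + 2v into the integrand,

    8x y → -16u^2 + 48u v - 32v^2,

so the integral becomes

    ∬_R (-16u^2 + 48u v - 32v^2) · |J| du dv = ∫_0^1 ∫_0^3 (-32u^2 + 96u v - 64v^2) dv du.

Inner (v): -96u^2 + 432u - 576.
Outer (u): -392.

Therefore ∬_D (8x y) dx dy = -392.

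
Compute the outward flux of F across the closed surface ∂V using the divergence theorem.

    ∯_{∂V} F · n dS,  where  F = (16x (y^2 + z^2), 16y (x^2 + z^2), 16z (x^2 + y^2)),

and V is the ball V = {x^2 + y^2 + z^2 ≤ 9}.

By the divergence theorem,

    ∯_{∂V} F · n dS = ∭_V (∇ · F) dV.

Compute the divergence:
    ∇ · F = ∂F_x/∂x + ∂F_y/∂y + ∂F_z/∂z = 16y^2 + 16z^2 + 16x^2 + 16z^2 + 16x^2 + 16y^2 = 32x^2 + 32y^2 + 32z^2.

In spherical coordinates, x = ρ sin(φ) cos(θ), y = ρ sin(φ) sin(θ), z = ρ cos(φ), dV = ρ^2 sin(φ) dρ dφ dθ, with 0 ≤ ρ ≤ 3, 0 ≤ φ ≤ π, 0 ≤ θ ≤ 2π.

The integrand, after substitution and multiplying by the volume element, becomes (32ρ^2) · ρ^2 sin(φ), so

    ∭_V (∇·F) dV = ∫_0^{2π} ∫_0^{π} ∫_0^{3} (32ρ^2) · ρ^2 sin(φ) dρ dφ dθ.

Inner (ρ from 0 to 3): 7776sin(φ)/5.
Middle (φ from 0 to π): 15552/5.
Outer (θ from 0 to 2π): 31104π/5.

Therefore ∯_{∂V} F · n dS = 31104π/5.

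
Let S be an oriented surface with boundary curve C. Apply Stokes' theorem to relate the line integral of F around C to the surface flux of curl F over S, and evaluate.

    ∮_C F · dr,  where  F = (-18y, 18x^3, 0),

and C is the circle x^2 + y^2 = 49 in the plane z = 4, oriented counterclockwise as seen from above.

Let S be the flat disk x^2 + y^2 ≤ 49 in the plane z = 4, with upward unit normal n̂ = ẑ. By Stokes' theorem,

    ∮_C F · dr = ∬_S (∇ × F) · n̂ dS = ∬_D (curl F)_z dA,

where D is the disk x^2 + y^2 ≤ 49.

Compute the curl of F = (-18y, 18x^3, 0):
    (∇ × F)_x = ∂F_z/∂y - ∂F_y/∂z = 0,
    (∇ × F)_y = ∂F_x/∂z - ∂F_z/∂x = 0,
    (∇ × F)_z = ∂F_y/∂x - ∂F_x/∂y = 54x^2 + 18.

On z = 4, (curl F)_z = 54x^2 + 18.

Convert to polar (x = r cos θ, y = r sin θ, dA = r dr dθ); the integrand becomes 54r^2cos(θ)^2 + 18, so

    ∬_D (curl F)_z dA = ∫_0^{2π} ∫_0^{7} (54r^2cos(θ)^2 + 18) · r dr dθ.

Inner (r from 0 to 7): 64827cos(θ)^2/2 + 441.
Outer (θ from 0 to 2π): 66591π/2.

Therefore ∮_C F · dr = 66591π/2.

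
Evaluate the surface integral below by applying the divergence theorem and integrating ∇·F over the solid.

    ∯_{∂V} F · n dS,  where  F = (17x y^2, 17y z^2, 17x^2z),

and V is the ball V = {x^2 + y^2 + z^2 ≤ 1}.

By the divergence theorem,

    ∯_{∂V} F · n dS = ∭_V (∇ · F) dV.

Compute the divergence:
    ∇ · F = ∂F_x/∂x + ∂F_y/∂y + ∂F_z/∂z = 17y^2 + 17z^2 + 17x^2 = 17x^2 + 17y^2 + 17z^2.

In spherical coordinates, x = ρ sin(φ) cos(θ), y = ρ sin(φ) sin(θ), z = ρ cos(φ), dV = ρ^2 sin(φ) dρ dφ dθ, with 0 ≤ ρ ≤ 1, 0 ≤ φ ≤ π, 0 ≤ θ ≤ 2π.

The integrand, after substitution and multiplying by the volume element, becomes (17ρ^2) · ρ^2 sin(φ), so

    ∭_V (∇·F) dV = ∫_0^{2π} ∫_0^{π} ∫_0^{1} (17ρ^2) · ρ^2 sin(φ) dρ dφ dθ.

Inner (ρ from 0 to 1): 17sin(φ)/5.
Middle (φ from 0 to π): 34/5.
Outer (θ from 0 to 2π): 68π/5.

Therefore ∯_{∂V} F · n dS = 68π/5.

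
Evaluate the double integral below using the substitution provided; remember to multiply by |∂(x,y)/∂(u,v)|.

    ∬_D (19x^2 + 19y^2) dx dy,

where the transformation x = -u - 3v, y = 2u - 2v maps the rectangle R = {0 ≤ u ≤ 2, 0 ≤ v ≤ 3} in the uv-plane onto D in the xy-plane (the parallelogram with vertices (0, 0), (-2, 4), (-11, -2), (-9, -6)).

Compute the Jacobian determinant of (x, y) with respect to (u, v):

    ∂(x,y)/∂(u,v) = | -1  -3 | = (-1)(-2) - (-3)(2) = 8.
                   | 2  -2 |

Its absolute value is |J| = 8 (the area scaling factor).

Substituting x = -u - 3v, y = 2u - 2v into the integrand,

    19x^2 + 19y^2 → 95u^2 - 38u v + 247v^2,

so the integral becomes

    ∬_R (95u^2 - 38u v + 247v^2) · |J| du dv = ∫_0^2 ∫_0^3 (760u^2 - 304u v + 1976v^2) dv du.

Inner (v): 2280u^2 - 1368u + 17784.
Outer (u): 38912.

Therefore ∬_D (19x^2 + 19y^2) dx dy = 38912.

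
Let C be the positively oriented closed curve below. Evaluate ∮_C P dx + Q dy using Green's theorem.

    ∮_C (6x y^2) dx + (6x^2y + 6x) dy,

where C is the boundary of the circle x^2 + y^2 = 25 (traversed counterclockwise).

Green's theorem converts the closed line integral into a double integral over the enclosed region D:

    ∮_C P dx + Q dy = ∬_D (∂Q/∂x - ∂P/∂y) dA.

Here P = 6x y^2, Q = 6x^2y + 6x, so

    ∂Q/∂x = 12x y + 6,    ∂P/∂y = 12x y,
    ∂Q/∂x - ∂P/∂y = 6.

D is the region x^2 + y^2 ≤ 25. Evaluating the double integral:

In polar coordinates (x = r cos θ, y = r sin θ, dA = r dr dθ) the integrand becomes 6, so

    ∬_D (6) dA = ∫_0^{2π} ∫_0^{5} (6) · r dr dθ.

Inner (r from 0 to 5): 75.
Outer (θ from 0 to 2π): 150π.

Therefore ∮_C P dx + Q dy = 150π.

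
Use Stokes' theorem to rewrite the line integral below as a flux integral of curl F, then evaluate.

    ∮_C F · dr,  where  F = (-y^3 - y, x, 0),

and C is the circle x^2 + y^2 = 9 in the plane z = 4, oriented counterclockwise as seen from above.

Let S be the flat disk x^2 + y^2 ≤ 9 in the plane z = 4, with upward unit normal n̂ = ẑ. By Stokes' theorem,

    ∮_C F · dr = ∬_S (∇ × F) · n̂ dS = ∬_D (curl F)_z dA,

where D is the disk x^2 + y^2 ≤ 9.

Compute the curl of F = (-y^3 - y, x, 0):
    (∇ × F)_x = ∂F_z/∂y - ∂F_y/∂z = 0,
    (∇ × F)_y = ∂F_x/∂z - ∂F_z/∂x = 0,
    (∇ × F)_z = ∂F_y/∂x - ∂F_x/∂y = 3y^2 + 2.

On z = 4, (curl F)_z = 3y^2 + 2.

Convert to polar (x = r cos θ, y = r sin θ, dA = r dr dθ); the integrand becomes 3r^2sin(θ)^2 + 2, so

    ∬_D (curl F)_z dA = ∫_0^{2π} ∫_0^{3} (3r^2sin(θ)^2 + 2) · r dr dθ.

Inner (r from 0 to 3): 243sin(θ)^2/4 + 9.
Outer (θ from 0 to 2π): 315π/4.

Therefore ∮_C F · dr = 315π/4.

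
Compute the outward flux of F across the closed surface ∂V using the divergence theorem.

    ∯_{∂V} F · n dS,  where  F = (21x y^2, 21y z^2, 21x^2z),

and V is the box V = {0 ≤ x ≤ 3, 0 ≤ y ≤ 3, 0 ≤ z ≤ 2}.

By the divergence theorem,

    ∯_{∂V} F · n dS = ∭_V (∇ · F) dV.

Compute the divergence:
    ∇ · F = ∂F_x/∂x + ∂F_y/∂y + ∂F_z/∂z = 21y^2 + 21z^2 + 21x^2 = 21x^2 + 21y^2 + 21z^2.

V is a rectangular box, so dV = dx dy dz with 0 ≤ x ≤ 3, 0 ≤ y ≤ 3, 0 ≤ z ≤ 2.

Integrate (21x^2 + 21y^2 + 21z^2) over V as an iterated integral:

    ∭_V (∇·F) dV = ∫_0^{3} ∫_0^{3} ∫_0^{2} (21x^2 + 21y^2 + 21z^2) dz dy dx.

Inner (z from 0 to 2): 42x^2 + 42y^2 + 56.
Middle (y from 0 to 3): 126x^2 + 546.
Outer (x from 0 to 3): 2772.

Therefore ∯_{∂V} F · n dS = 2772.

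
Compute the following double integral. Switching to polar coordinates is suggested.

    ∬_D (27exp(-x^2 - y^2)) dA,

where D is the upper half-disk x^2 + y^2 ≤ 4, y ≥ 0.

The region D is 0 ≤ r ≤ 2, 0 ≤ θ ≤ π in polar coordinates, where x = r cos(θ), y = r sin(θ), and dA = r dr dθ.

Under the substitution, the integrand becomes 27exp(-r^2), so

    ∬_D (27exp(-x^2 - y^2)) dA = ∫_{0}^{π} ∫_{0}^{2} (27exp(-r^2)) · r dr dθ.

Inner integral (in r): ∫_{0}^{2} (27exp(-r^2)) · r dr = 27/2 - 27exp(-4)/2.

Outer integral (in θ): ∫_{0}^{π} (27/2 - 27exp(-4)/2) dθ = -27π (1 - exp(4))exp(-4)/2.

Therefore ∬_D (27exp(-x^2 - y^2)) dA = -27π (1 - exp(4))exp(-4)/2.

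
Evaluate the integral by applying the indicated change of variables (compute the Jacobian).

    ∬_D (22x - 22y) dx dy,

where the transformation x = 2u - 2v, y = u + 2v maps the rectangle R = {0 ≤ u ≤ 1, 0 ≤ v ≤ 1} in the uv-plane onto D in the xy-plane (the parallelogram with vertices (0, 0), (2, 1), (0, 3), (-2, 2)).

Compute the Jacobian determinant of (x, y) with respect to (u, v):

    ∂(x,y)/∂(u,v) = | 2  -2 | = (2)(2) - (-2)(1) = 6.
                   | 1  2 |

Its absolute value is |J| = 6 (the area scaling factor).

Substituting x = 2u - 2v, y = u + 2v into the integrand,

    22x - 22y → 22u - 88v,

so the integral becomes

    ∬_R (22u - 88v) · |J| du dv = ∫_0^1 ∫_0^1 (132u - 528v) dv du.

Inner (v): 132u - 264.
Outer (u): -198.

Therefore ∬_D (22x - 22y) dx dy = -198.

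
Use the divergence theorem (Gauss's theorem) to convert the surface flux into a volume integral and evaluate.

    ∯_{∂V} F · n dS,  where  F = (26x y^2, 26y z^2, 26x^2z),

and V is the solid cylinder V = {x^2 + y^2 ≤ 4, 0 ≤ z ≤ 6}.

By the divergence theorem,

    ∯_{∂V} F · n dS = ∭_V (∇ · F) dV.

Compute the divergence:
    ∇ · F = ∂F_x/∂x + ∂F_y/∂y + ∂F_z/∂z = 26y^2 + 26z^2 + 26x^2 = 26x^2 + 26y^2 + 26z^2.

In cylindrical coordinates, x = r cos(θ), y = r sin(θ), z = z, dV = r dr dθ dz, with 0 ≤ r ≤ 2, 0 ≤ θ ≤ 2π, 0 ≤ z ≤ 6.

The integrand, after substitution and multiplying by the volume element, becomes (26r^2 + 26z^2) · r, so

    ∭_V (∇·F) dV = ∫_0^{2π} ∫_0^{2} ∫_0^{6} (26r^2 + 26z^2) · r dz dr dθ.

Inner (z from 0 to 6): 156r (r^2 + 12).
Middle (r from 0 to 2): 4368.
Outer (θ from 0 to 2π): 8736π.

Therefore ∯_{∂V} F · n dS = 8736π.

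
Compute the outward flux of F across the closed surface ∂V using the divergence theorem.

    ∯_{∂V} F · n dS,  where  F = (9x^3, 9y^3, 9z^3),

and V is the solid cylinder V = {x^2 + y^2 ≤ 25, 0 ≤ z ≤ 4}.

By the divergence theorem,

    ∯_{∂V} F · n dS = ∭_V (∇ · F) dV.

Compute the divergence:
    ∇ · F = ∂F_x/∂x + ∂F_y/∂y + ∂F_z/∂z = 27x^2 + 27y^2 + 27z^2.

In cylindrical coordinates, x = r cos(θ), y = r sin(θ), z = z, dV = r dr dθ dz, with 0 ≤ r ≤ 5, 0 ≤ θ ≤ 2π, 0 ≤ z ≤ 4.

The integrand, after substitution and multiplying by the volume element, becomes (27r^2 + 27z^2) · r, so

    ∭_V (∇·F) dV = ∫_0^{2π} ∫_0^{5} ∫_0^{4} (27r^2 + 27z^2) · r dz dr dθ.

Inner (z from 0 to 4): 108r^3 + 576r.
Middle (r from 0 to 5): 24075.
Outer (θ from 0 to 2π): 48150π.

Therefore ∯_{∂V} F · n dS = 48150π.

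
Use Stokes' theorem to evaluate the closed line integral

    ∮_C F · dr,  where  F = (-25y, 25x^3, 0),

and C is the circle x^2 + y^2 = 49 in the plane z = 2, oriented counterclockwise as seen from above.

Let S be the flat disk x^2 + y^2 ≤ 49 in the plane z = 2, with upward unit normal n̂ = ẑ. By Stokes' theorem,

    ∮_C F · dr = ∬_S (∇ × F) · n̂ dS = ∬_D (curl F)_z dA,

where D is the disk x^2 + y^2 ≤ 49.

Compute the curl of F = (-25y, 25x^3, 0):
    (∇ × F)_x = ∂F_z/∂y - ∂F_y/∂z = 0,
    (∇ × F)_y = ∂F_x/∂z - ∂F_z/∂x = 0,
    (∇ × F)_z = ∂F_y/∂x - ∂F_x/∂y = 75x^2 + 25.

On z = 2, (curl F)_z = 75x^2 + 25.

Convert to polar (x = r cos θ, y = r sin θ, dA = r dr dθ); the integrand becomes 75r^2cos(θ)^2 + 25, so

    ∬_D (curl F)_z dA = ∫_0^{2π} ∫_0^{7} (75r^2cos(θ)^2 + 25) · r dr dθ.

Inner (r from 0 to 7): 180075cos(θ)^2/4 + 1225/2.
Outer (θ from 0 to 2π): 184975π/4.

Therefore ∮_C F · dr = 184975π/4.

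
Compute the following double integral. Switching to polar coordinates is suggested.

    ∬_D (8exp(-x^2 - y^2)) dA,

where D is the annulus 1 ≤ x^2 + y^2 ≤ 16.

The region D is 1 ≤ r ≤ 4, 0 ≤ θ ≤ 2π in polar coordinates, where x = r cos(θ), y = r sin(θ), and dA = r dr dθ.

Under the substitution, the integrand becomes 8exp(-r^2), so

    ∬_D (8exp(-x^2 - y^2)) dA = ∫_{0}^{2π} ∫_{1}^{4} (8exp(-r^2)) · r dr dθ.

Inner integral (in r): ∫_{1}^{4} (8exp(-r^2)) · r dr = -(4 - 4exp(15))exp(-16).

Outer integral (in θ): ∫_{0}^{2π} (-(4 - 4exp(15))exp(-16)) dθ = -8π (1 - exp(15))exp(-16).

Therefore ∬_D (8exp(-x^2 - y^2)) dA = -8π (1 - exp(15))exp(-16).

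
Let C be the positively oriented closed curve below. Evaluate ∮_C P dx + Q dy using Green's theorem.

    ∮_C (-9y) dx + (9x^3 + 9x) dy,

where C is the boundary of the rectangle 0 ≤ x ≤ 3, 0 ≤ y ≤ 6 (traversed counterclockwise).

Green's theorem converts the closed line integral into a double integral over the enclosed region D:

    ∮_C P dx + Q dy = ∬_D (∂Q/∂x - ∂P/∂y) dA.

Here P = -9y, Q = 9x^3 + 9x, so

    ∂Q/∂x = 27x^2 + 9,    ∂P/∂y = -9,
    ∂Q/∂x - ∂P/∂y = 27x^2 + 18.

D is the region 0 ≤ x ≤ 3, 0 ≤ y ≤ 6. Evaluating the double integral:

    ∬_D (27x^2 + 18) dA = ∫_0^{3} ∫_0^{6} (27x^2 + 18) dy dx.

Inner (y from 0 to 6): 162x^2 + 108.
Outer (x from 0 to 3): 1782.

Therefore ∮_C P dx + Q dy = 1782.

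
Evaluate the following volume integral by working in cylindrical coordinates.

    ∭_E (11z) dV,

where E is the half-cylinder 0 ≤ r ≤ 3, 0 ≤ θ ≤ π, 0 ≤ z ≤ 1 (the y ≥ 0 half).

In cylindrical coordinates, x = r cos(θ), y = r sin(θ), z = z, and dV = r dr dθ dz.

The integrand becomes 11z, so

    ∭_E (11z) dV = ∫_{0}^{π} ∫_{0}^{3} ∫_{0}^{1} (11z) · r dz dr dθ.

Inner (z): 11r/2.
Middle (r from 0 to 3): 99/4.
Outer (θ): 99π/4.

Therefore the triple integral equals 99π/4.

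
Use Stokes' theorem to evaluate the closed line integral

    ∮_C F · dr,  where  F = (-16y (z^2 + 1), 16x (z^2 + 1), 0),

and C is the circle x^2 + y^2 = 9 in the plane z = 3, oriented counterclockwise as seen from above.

Let S be the flat disk x^2 + y^2 ≤ 9 in the plane z = 3, with upward unit normal n̂ = ẑ. By Stokes' theorem,

    ∮_C F · dr = ∬_S (∇ × F) · n̂ dS = ∬_D (curl F)_z dA,

where D is the disk x^2 + y^2 ≤ 9.

Compute the curl of F = (-16y (z^2 + 1), 16x (z^2 + 1), 0):
    (∇ × F)_x = ∂F_z/∂y - ∂F_y/∂z = -32x z,
    (∇ × F)_y = ∂F_x/∂z - ∂F_z/∂x = -32y z,
    (∇ × F)_z = ∂F_y/∂x - ∂F_x/∂y = 32z^2 + 32.

On z = 3, (curl F)_z = 320.

Convert to polar (x = r cos θ, y = r sin θ, dA = r dr dθ); the integrand becomes 320, so

    ∬_D (curl F)_z dA = ∫_0^{2π} ∫_0^{3} (320) · r dr dθ.

Inner (r from 0 to 3): 1440.
Outer (θ from 0 to 2π): 2880π.

Therefore ∮_C F · dr = 2880π.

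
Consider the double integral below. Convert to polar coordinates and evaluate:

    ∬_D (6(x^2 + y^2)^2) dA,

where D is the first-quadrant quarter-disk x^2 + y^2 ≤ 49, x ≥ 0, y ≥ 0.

The region D is 0 ≤ r ≤ 7, 0 ≤ θ ≤ π/2 in polar coordinates, where x = r cos(θ), y = r sin(θ), and dA = r dr dθ.

Under the substitution, the integrand becomes 6r^4, so

    ∬_D (6(x^2 + y^2)^2) dA = ∫_{0}^{π/2} ∫_{0}^{7} (6r^4) · r dr dθ.

Inner integral (in r): ∫_{0}^{7} (6r^4) · r dr = 117649.

Outer integral (in θ): ∫_{0}^{π/2} (117649) dθ = 117649π/2.

Therefore ∬_D (6(x^2 + y^2)^2) dA = 117649π/2.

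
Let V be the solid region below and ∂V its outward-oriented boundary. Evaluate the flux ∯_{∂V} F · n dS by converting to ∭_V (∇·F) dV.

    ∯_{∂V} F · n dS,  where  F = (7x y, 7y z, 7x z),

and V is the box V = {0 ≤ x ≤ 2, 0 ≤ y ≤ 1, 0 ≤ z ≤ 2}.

By the divergence theorem,

    ∯_{∂V} F · n dS = ∭_V (∇ · F) dV.

Compute the divergence:
    ∇ · F = ∂F_x/∂x + ∂F_y/∂y + ∂F_z/∂z = 7y + 7z + 7x = 7x + 7y + 7z.

V is a rectangular box, so dV = dx dy dz with 0 ≤ x ≤ 2, 0 ≤ y ≤ 1, 0 ≤ z ≤ 2.

Integrate (7x + 7y + 7z) over V as an iterated integral:

    ∭_V (∇·F) dV = ∫_0^{2} ∫_0^{1} ∫_0^{2} (7x + 7y + 7z) dz dy dx.

Inner (z from 0 to 2): 14x + 14y + 14.
Middle (y from 0 to 1): 14x + 21.
Outer (x from 0 to 2): 70.

Therefore ∯_{∂V} F · n dS = 70.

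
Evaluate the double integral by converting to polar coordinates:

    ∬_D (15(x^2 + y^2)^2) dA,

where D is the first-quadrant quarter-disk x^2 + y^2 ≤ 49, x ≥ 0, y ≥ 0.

The region D is 0 ≤ r ≤ 7, 0 ≤ θ ≤ π/2 in polar coordinates, where x = r cos(θ), y = r sin(θ), and dA = r dr dθ.

Under the substitution, the integrand becomes 15r^4, so

    ∬_D (15(x^2 + y^2)^2) dA = ∫_{0}^{π/2} ∫_{0}^{7} (15r^4) · r dr dθ.

Inner integral (in r): ∫_{0}^{7} (15r^4) · r dr = 588245/2.

Outer integral (in θ): ∫_{0}^{π/2} (588245/2) dθ = 588245π/4.

Therefore ∬_D (15(x^2 + y^2)^2) dA = 588245π/4.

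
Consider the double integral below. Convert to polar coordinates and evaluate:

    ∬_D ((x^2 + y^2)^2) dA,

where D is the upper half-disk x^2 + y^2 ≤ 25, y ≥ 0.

The region D is 0 ≤ r ≤ 5, 0 ≤ θ ≤ π in polar coordinates, where x = r cos(θ), y = r sin(θ), and dA = r dr dθ.

Under the substitution, the integrand becomes r^4, so

    ∬_D ((x^2 + y^2)^2) dA = ∫_{0}^{π} ∫_{0}^{5} (r^4) · r dr dθ.

Inner integral (in r): ∫_{0}^{5} (r^4) · r dr = 15625/6.

Outer integral (in θ): ∫_{0}^{π} (15625/6) dθ = 15625π/6.

Therefore ∬_D ((x^2 + y^2)^2) dA = 15625π/6.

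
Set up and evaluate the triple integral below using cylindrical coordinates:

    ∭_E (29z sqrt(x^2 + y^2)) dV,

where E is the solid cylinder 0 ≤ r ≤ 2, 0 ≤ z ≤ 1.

In cylindrical coordinates, x = r cos(θ), y = r sin(θ), z = z, and dV = r dr dθ dz.

The integrand becomes 29r z, so

    ∭_E (29z sqrt(x^2 + y^2)) dV = ∫_{0}^{2π} ∫_{0}^{2} ∫_{0}^{1} (29r z) · r dz dr dθ.

Inner (z): 29r^2/2.
Middle (r from 0 to 2): 116/3.
Outer (θ): 232π/3.

Therefore the triple integral equals 232π/3.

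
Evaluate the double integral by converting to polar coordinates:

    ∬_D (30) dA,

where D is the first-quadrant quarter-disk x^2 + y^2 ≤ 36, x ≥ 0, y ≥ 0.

The region D is 0 ≤ r ≤ 6, 0 ≤ θ ≤ π/2 in polar coordinates, where x = r cos(θ), y = r sin(θ), and dA = r dr dθ.

Under the substitution, the integrand becomes 30, so

    ∬_D (30) dA = ∫_{0}^{π/2} ∫_{0}^{6} (30) · r dr dθ.

Inner integral (in r): ∫_{0}^{6} (30) · r dr = 540.

Outer integral (in θ): ∫_{0}^{π/2} (540) dθ = 270π.

Therefore ∬_D (30) dA = 270π.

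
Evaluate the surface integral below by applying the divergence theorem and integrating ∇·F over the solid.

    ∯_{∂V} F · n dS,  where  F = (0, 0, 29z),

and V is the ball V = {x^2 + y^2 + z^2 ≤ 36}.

By the divergence theorem,

    ∯_{∂V} F · n dS = ∭_V (∇ · F) dV.

Compute the divergence:
    ∇ · F = ∂F_x/∂x + ∂F_y/∂y + ∂F_z/∂z = 0 + 0 + 29 = 29.

In spherical coordinates, x = ρ sin(φ) cos(θ), y = ρ sin(φ) sin(θ), z = ρ cos(φ), dV = ρ^2 sin(φ) dρ dφ dθ, with 0 ≤ ρ ≤ 6, 0 ≤ φ ≤ π, 0 ≤ θ ≤ 2π.

The integrand, after substitution and multiplying by the volume element, becomes (29) · ρ^2 sin(φ), so

    ∭_V (∇·F) dV = ∫_0^{2π} ∫_0^{π} ∫_0^{6} (29) · ρ^2 sin(φ) dρ dφ dθ.

Inner (ρ from 0 to 6): 2088sin(φ).
Middle (φ from 0 to π): 4176.
Outer (θ from 0 to 2π): 8352π.

Therefore ∯_{∂V} F · n dS = 8352π.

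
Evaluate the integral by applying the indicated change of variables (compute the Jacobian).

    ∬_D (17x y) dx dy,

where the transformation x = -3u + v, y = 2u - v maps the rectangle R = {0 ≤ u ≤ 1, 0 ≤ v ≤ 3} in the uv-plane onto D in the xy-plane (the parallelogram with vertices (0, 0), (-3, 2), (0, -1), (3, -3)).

Compute the Jacobian determinant of (x, y) with respect to (u, v):

    ∂(x,y)/∂(u,v) = | -3  1 | = (-3)(-1) - (1)(2) = 1.
                   | 2  -1 |

Its absolute value is |J| = 1 (the area scaling factor).

Substituting x = -3u + v, y = 2u - v into the integrand,

    17x y → -102u^2 + 85u v - 17v^2,

so the integral becomes

    ∬_R (-102u^2 + 85u v - 17v^2) · |J| du dv = ∫_0^1 ∫_0^3 (-102u^2 + 85u v - 17v^2) dv du.

Inner (v): -306u^2 + 765u/2 - 153.
Outer (u): -255/4.

Therefore ∬_D (17x y) dx dy = -255/4.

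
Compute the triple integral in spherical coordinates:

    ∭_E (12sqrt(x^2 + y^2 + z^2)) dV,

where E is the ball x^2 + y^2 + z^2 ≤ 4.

In spherical coordinates, x = ρ sin(φ) cos(θ), y = ρ sin(φ) sin(θ), z = ρ cos(φ), and dV = ρ^2 sin(φ) dρ dφ dθ.

The integrand becomes 12ρ, so

    ∭_E (12sqrt(x^2 + y^2 + z^2)) dV = ∫_{0}^{2π} ∫_{0}^{π} ∫_{0}^{2} (12ρ) · ρ^2 sin(φ) dρ dφ dθ.

Inner (ρ): 48sin(φ).
Middle (φ): 96.
Outer (θ): 192π.

Therefore the triple integral equals 192π.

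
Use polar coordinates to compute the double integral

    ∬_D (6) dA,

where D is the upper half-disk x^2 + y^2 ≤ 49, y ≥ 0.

The region D is 0 ≤ r ≤ 7, 0 ≤ θ ≤ π in polar coordinates, where x = r cos(θ), y = r sin(θ), and dA = r dr dθ.

Under the substitution, the integrand becomes 6, so

    ∬_D (6) dA = ∫_{0}^{π} ∫_{0}^{7} (6) · r dr dθ.

Inner integral (in r): ∫_{0}^{7} (6) · r dr = 147.

Outer integral (in θ): ∫_{0}^{π} (147) dθ = 147π.

Therefore ∬_D (6) dA = 147π.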